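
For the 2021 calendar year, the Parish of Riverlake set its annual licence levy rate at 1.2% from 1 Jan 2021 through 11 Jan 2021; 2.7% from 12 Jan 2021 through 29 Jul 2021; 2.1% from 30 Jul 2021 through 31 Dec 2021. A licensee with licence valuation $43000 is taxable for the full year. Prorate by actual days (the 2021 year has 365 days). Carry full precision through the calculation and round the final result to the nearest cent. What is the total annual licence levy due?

$1032.00

1 Jan – 11 Jan 2021: 11 days at 1.2% → $43000 × 1.2% × 11/365 = $15.5507
12 Jan – 29 Jul 2021: 199 days at 2.7% → $43000 × 2.7% × 199/365 = $632.9836
30 Jul – 31 Dec 2021: 155 days at 2.1% → $43000 × 2.1% × 155/365 = $383.4658
Total = $1032.0000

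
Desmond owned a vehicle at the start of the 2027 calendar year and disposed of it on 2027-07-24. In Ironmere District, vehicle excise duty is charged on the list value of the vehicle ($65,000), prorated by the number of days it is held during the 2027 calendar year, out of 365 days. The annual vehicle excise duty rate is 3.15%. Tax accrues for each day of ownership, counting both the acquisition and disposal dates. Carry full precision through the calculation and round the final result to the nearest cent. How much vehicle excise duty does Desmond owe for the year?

Days held (2027-01-01 to 2027-07-24): 205 out of 365
Tax = $65,000 × 3.15% × 205/365 = $1,149.9658

$1,149.97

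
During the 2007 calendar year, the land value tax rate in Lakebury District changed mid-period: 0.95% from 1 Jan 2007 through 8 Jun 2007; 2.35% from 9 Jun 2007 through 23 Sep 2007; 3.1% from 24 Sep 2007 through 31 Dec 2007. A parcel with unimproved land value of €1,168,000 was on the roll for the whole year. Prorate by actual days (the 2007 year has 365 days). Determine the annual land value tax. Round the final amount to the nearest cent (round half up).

1 Jan – 8 Jun 2007: 159 days at 0.95% → €1,168,000 × 0.95% × 159/365 = €4,833.6000
9 Jun – 23 Sep 2007: 107 days at 2.35% → €1,168,000 × 2.35% × 107/365 = €8,046.4000
24 Sep – 31 Dec 2007: 99 days at 3.1% → €1,168,000 × 3.1% × 99/365 = €9,820.8000
Total = €22,700.8000

€22,700.80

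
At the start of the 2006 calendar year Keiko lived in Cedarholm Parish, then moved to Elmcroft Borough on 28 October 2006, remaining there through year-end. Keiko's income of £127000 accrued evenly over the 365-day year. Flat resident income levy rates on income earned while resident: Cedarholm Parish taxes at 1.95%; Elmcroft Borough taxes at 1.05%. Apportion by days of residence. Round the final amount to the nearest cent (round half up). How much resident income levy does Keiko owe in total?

£2272.95

Cedarholm Parish, 1 January – 27 October 2006: 300 days → £127000 × 1.95% × 300/365 = £2035.4795
Elmcroft Borough, 28 October – 31 December 2006: 65 days → £127000 × 1.05% × 65/365 = £237.4726
Total = £2272.9521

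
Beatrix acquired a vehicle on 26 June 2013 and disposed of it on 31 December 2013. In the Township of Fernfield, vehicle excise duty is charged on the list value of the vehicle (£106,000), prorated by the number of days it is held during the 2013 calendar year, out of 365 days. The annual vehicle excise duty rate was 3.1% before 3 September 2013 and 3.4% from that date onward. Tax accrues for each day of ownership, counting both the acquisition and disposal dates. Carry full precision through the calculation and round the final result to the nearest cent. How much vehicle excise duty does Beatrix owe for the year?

£1,806.07

26 June – 2 September 2013: 69 days at 3.1% → £106,000 × 3.1% × 69/365 = £621.1890
3 September – 31 December 2013: 120 days at 3.4% → £106,000 × 3.4% × 120/365 = £1,184.8767
Total = £1,806.0658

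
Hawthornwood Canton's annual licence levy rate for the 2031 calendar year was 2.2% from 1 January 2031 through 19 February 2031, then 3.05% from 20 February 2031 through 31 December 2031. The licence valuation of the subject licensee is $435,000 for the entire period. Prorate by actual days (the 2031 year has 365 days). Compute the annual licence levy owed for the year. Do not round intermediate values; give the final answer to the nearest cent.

$12,760.99

1 January – 19 February 2031: 50 days at 2.2% → $435,000 × 2.2% × 50/365 = $1,310.9589
20 February – 31 December 2031: 315 days at 3.05% → $435,000 × 3.05% × 315/365 = $11,450.0342
Total = $12,760.9932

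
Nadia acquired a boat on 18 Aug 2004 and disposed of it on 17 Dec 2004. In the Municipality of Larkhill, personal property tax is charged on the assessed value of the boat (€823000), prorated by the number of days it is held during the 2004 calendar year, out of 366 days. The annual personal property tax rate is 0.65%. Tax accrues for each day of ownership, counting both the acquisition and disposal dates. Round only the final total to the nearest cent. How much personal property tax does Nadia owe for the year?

€1783.17

Days held (18 Aug – 17 Dec 2004): 122 out of 366
Tax = €823000 × 0.65% × 122/366 = €1783.1667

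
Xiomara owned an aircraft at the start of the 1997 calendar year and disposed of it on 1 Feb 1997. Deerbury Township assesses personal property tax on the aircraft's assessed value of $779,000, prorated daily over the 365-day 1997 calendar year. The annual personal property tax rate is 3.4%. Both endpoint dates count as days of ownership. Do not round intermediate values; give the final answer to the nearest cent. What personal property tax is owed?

Days held (1 Jan – 1 Feb 1997): 32 out of 365
Tax = $779,000 × 3.4% × 32/365 = $2,322.0603

$2,322.06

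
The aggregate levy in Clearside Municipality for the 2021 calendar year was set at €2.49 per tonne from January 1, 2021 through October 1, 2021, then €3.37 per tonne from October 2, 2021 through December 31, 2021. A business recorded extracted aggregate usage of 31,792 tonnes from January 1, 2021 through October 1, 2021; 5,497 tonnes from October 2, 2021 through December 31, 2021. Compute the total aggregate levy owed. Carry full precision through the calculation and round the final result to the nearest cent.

January 1 – October 1, 2021: 31,792 tonnes at €2.49/tonne → €79,162.08
October 2 – December 31, 2021: 5,497 tonnes at €3.37/tonne → €18,524.89

€97,686.97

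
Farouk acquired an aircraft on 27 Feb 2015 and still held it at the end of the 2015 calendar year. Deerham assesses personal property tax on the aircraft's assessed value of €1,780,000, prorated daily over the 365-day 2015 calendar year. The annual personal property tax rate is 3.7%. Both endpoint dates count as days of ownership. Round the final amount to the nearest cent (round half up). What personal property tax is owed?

Days held (27 Feb – 31 Dec 2015): 308 out of 365
Tax = €1,780,000 × 3.7% × 308/365 = €55,575.0137

€55,575.01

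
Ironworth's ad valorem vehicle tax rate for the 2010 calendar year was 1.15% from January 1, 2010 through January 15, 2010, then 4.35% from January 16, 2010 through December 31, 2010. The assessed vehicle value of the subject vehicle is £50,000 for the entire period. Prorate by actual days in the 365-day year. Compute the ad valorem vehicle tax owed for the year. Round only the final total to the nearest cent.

£2,109.25

January 1 – January 15, 2010: 15 days at 1.15% → £50,000 × 1.15% × 15/365 = £23.6301
January 16 – December 31, 2010: 350 days at 4.35% → £50,000 × 4.35% × 350/365 = £2,085.6164
Total = £2,109.2466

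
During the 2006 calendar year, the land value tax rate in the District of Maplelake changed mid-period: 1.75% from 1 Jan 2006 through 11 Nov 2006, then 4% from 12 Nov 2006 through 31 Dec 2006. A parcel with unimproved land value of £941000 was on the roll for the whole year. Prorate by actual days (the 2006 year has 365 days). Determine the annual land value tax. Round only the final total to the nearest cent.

1 Jan – 11 Nov 2006: 315 days at 1.75% → £941000 × 1.75% × 315/365 = £14211.6781
12 Nov – 31 Dec 2006: 50 days at 4% → £941000 × 4% × 50/365 = £5156.1644
Total = £19367.8425

£19367.84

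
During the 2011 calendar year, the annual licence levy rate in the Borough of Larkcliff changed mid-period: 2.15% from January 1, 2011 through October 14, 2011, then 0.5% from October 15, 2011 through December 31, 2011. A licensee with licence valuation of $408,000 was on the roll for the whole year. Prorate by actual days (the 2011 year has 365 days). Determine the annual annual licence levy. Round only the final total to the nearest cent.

$7,333.38

January 1 – October 14, 2011: 287 days at 2.15% → $408,000 × 2.15% × 287/365 = $6,897.4356
October 15 – December 31, 2011: 78 days at 0.5% → $408,000 × 0.5% × 78/365 = $435.9452
Total = $7,333.3808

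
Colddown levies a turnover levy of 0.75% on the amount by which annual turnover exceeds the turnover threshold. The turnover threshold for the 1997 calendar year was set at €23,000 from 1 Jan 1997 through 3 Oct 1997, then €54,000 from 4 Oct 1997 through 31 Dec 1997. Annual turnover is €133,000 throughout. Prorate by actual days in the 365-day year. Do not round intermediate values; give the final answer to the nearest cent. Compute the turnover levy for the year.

1 Jan – 3 Oct 1997: 276 days, exemption €23,000 → (€133,000 − €23,000) × 0.75% × 276/365 = €623.8356
4 Oct – 31 Dec 1997: 89 days, exemption €54,000 → (€133,000 − €54,000) × 0.75% × 89/365 = €144.4726
Total = €768.3082

€768.31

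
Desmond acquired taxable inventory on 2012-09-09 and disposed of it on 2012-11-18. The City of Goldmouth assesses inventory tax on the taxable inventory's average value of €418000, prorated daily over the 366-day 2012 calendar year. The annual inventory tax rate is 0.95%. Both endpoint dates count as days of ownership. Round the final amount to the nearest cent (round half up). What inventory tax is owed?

€770.33

Days held (2012-09-09 to 2012-11-18): 71 out of 366
Tax = €418000 × 0.95% × 71/366 = €770.3306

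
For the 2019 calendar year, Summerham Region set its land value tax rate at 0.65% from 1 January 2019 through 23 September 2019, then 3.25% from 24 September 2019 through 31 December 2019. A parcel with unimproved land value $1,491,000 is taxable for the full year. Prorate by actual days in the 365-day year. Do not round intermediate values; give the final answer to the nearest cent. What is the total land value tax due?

$20,206.11

1 January – 23 September 2019: 266 days at 0.65% → $1,491,000 × 0.65% × 266/365 = $7,062.8466
24 September – 31 December 2019: 99 days at 3.25% → $1,491,000 × 3.25% × 99/365 = $13,143.2671
Total = $20,206.1137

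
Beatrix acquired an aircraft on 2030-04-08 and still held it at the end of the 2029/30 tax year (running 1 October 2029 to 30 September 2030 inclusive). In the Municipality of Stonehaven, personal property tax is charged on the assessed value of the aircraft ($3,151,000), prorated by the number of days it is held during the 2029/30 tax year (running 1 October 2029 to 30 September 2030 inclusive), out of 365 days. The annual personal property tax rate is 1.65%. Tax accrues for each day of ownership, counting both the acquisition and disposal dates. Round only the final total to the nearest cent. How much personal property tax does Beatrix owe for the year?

Days held (2030-04-08 to 2030-09-30): 176 out of 365
Tax = $3,151,000 × 1.65% × 176/365 = $25,069.8740

$25,069.87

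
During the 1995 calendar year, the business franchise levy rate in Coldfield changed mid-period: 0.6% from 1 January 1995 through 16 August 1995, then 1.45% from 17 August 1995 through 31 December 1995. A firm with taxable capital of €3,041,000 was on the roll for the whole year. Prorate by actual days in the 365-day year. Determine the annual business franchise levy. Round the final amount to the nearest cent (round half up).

1 January – 16 August 1995: 228 days at 0.6% → €3,041,000 × 0.6% × 228/365 = €11,397.5014
17 August – 31 December 1995: 137 days at 1.45% → €3,041,000 × 1.45% × 137/365 = €16,550.5384
Total = €27,948.0397

€27,948.04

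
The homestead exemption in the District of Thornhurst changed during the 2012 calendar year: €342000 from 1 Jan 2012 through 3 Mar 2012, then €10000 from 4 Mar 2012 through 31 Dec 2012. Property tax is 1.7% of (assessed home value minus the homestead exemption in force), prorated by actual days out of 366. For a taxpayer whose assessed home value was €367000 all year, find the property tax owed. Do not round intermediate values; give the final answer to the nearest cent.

€5097.49

1 Jan – 3 Mar 2012: 63 days, exemption €342000 → (€367000 − €342000) × 1.7% × 63/366 = €73.1557
4 Mar – 31 Dec 2012: 303 days, exemption €10000 → (€367000 − €10000) × 1.7% × 303/366 = €5024.3361
Total = €5097.4918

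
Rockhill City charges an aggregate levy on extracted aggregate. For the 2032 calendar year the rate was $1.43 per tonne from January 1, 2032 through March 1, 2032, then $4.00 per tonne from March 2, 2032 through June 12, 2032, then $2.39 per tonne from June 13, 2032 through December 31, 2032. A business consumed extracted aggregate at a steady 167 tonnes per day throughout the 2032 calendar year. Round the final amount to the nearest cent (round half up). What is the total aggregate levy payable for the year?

$163,995.67

January 1 – March 1, 2032: 61 days × 167 tonnes/day = 10,187 tonnes at $1.43/tonne → $14,567.41
March 2 – June 12, 2032: 103 days × 167 tonnes/day = 17,201 tonnes at $4.00/tonne → $68,804.00
June 13 – December 31, 2032: 202 days × 167 tonnes/day = 33,734 tonnes at $2.39/tonne → $80,624.26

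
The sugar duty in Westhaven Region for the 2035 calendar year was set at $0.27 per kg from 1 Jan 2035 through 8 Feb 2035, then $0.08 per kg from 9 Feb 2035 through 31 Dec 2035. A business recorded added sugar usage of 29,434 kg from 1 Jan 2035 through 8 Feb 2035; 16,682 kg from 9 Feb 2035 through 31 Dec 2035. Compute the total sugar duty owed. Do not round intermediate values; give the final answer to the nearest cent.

$9,281.74

1 Jan – 8 Feb 2035: 29,434 kg at $0.27/kg → $7,947.18
9 Feb – 31 Dec 2035: 16,682 kg at $0.08/kg → $1,334.56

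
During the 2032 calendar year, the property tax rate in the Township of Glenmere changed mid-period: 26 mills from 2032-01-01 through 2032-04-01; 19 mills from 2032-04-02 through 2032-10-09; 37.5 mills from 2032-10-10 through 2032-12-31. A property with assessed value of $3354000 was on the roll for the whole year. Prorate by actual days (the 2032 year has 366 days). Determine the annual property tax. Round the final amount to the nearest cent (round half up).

2032-01-01 to 2032-04-01: 92 days at 26 mills → $3354000 × 2.6% × 92/366 = $21920.1311
2032-04-02 to 2032-10-09: 191 days at 19 mills → $3354000 × 1.9% × 191/366 = $33255.9180
2032-10-10 to 2032-12-31: 83 days at 37.5 mills → $3354000 × 3.75% × 83/366 = $28522.7459
Total = $83698.7951

$83698.80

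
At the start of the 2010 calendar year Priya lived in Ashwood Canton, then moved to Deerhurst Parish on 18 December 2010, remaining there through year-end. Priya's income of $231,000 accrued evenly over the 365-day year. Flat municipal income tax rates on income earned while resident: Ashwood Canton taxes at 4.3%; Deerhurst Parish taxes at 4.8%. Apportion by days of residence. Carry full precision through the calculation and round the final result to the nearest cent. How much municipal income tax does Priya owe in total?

$9,977.30

Ashwood Canton, 1 January – 17 December 2010: 351 days → $231,000 × 4.3% × 351/365 = $9,552.0082
Deerhurst Parish, 18 December – 31 December 2010: 14 days → $231,000 × 4.8% × 14/365 = $425.2932
Total = $9,977.3014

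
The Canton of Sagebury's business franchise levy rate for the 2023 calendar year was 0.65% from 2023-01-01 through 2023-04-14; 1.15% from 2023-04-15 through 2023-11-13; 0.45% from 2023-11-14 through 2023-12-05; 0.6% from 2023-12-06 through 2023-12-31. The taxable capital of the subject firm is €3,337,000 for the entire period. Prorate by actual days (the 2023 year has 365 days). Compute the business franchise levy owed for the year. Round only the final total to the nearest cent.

2023-01-01 to 2023-04-14: 104 days at 0.65% → €3,337,000 × 0.65% × 104/365 = €6,180.3068
2023-04-15 to 2023-11-13: 213 days at 1.15% → €3,337,000 × 1.15% × 213/365 = €22,394.4699
2023-11-14 to 2023-12-05: 22 days at 0.45% → €3,337,000 × 0.45% × 22/365 = €905.1041
2023-12-06 to 2023-12-31: 26 days at 0.6% → €3,337,000 × 0.6% × 26/365 = €1,426.2247
Total = €30,906.1055

€30,906.11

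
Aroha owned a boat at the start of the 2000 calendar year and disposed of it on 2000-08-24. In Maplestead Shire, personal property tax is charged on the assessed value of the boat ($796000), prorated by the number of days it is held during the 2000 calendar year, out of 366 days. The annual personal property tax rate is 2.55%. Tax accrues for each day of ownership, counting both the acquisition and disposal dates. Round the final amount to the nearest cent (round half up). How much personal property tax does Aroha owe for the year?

Days held (2000-01-01 to 2000-08-24): 237 out of 366
Tax = $796000 × 2.55% × 237/366 = $13143.7869

$13143.79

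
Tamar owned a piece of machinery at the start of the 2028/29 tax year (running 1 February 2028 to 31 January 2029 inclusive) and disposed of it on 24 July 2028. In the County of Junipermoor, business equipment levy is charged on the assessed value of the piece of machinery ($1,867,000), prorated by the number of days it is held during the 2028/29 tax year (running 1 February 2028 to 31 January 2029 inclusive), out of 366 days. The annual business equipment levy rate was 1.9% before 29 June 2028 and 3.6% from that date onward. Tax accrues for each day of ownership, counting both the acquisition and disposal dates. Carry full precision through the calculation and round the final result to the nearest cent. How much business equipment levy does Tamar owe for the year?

1 February – 28 June 2028: 149 days at 1.9% → $1,867,000 × 1.9% × 149/366 = $14,441.1940
29 June – 24 July 2028: 26 days at 3.6% → $1,867,000 × 3.6% × 26/366 = $4,774.6230
Total = $19,215.8169

$19,215.82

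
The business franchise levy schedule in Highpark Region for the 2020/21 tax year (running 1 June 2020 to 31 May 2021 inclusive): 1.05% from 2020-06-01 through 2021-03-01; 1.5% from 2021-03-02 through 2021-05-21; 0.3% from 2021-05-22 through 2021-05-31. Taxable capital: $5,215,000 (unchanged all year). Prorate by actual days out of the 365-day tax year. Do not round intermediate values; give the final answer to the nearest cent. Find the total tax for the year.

2020-06-01 to 2021-03-01: 274 days at 1.05% → $5,215,000 × 1.05% × 274/365 = $41,105.6301
2021-03-02 to 2021-05-21: 81 days at 1.5% → $5,215,000 × 1.5% × 81/365 = $17,359.5205
2021-05-22 to 2021-05-31: 10 days at 0.3% → $5,215,000 × 0.3% × 10/365 = $428.6301
Total = $58,893.7808

$58,893.78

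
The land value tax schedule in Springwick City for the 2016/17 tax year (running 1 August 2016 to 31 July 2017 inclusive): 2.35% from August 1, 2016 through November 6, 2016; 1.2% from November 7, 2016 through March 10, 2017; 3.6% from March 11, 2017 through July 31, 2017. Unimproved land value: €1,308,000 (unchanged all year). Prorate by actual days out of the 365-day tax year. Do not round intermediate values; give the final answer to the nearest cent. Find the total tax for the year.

August 1 – November 6, 2016: 98 days at 2.35% → €1,308,000 × 2.35% × 98/365 = €8,252.9425
November 7, 2016 – March 10, 2017: 124 days at 1.2% → €1,308,000 × 1.2% × 124/365 = €5,332.3397
March 11 – July 31, 2017: 143 days at 3.6% → €1,308,000 × 3.6% × 143/365 = €18,448.1753
Total = €32,033.4575

€32,033.46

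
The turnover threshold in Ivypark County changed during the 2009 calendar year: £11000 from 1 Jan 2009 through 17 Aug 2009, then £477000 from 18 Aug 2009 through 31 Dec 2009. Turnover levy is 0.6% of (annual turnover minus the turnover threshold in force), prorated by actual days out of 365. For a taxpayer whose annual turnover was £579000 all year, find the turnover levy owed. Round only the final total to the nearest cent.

1 Jan – 17 Aug 2009: 229 days, exemption £11000 → (£579000 − £11000) × 0.6% × 229/365 = £2138.1699
18 Aug – 31 Dec 2009: 136 days, exemption £477000 → (£579000 − £477000) × 0.6% × 136/365 = £228.0329
Total = £2366.2027

£2366.20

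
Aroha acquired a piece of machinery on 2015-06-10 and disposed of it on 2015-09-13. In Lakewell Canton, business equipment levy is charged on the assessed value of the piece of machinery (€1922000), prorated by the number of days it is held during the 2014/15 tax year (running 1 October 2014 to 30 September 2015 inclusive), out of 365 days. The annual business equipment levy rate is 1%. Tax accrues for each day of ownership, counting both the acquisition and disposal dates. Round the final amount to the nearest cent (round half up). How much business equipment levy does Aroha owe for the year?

€5055.12

Days held (2015-06-10 to 2015-09-13): 96 out of 365
Tax = €1922000 × 1% × 96/365 = €5055.1233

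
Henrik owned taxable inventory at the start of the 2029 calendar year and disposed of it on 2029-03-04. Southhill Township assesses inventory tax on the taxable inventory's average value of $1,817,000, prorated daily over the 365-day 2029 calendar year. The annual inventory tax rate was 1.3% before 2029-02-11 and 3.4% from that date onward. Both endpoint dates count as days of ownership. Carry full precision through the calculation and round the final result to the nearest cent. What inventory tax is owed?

$6,376.92

2029-01-01 to 2029-02-10: 41 days at 1.3% → $1,817,000 × 1.3% × 41/365 = $2,653.3178
2029-02-11 to 2029-03-04: 22 days at 3.4% → $1,817,000 × 3.4% × 22/365 = $3,723.6055
Total = $6,376.9233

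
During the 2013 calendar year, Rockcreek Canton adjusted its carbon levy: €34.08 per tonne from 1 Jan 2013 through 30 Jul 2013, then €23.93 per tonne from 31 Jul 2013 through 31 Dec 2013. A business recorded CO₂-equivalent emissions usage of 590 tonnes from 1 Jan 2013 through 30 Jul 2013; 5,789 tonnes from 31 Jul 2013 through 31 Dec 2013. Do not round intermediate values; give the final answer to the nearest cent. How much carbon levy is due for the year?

1 Jan – 30 Jul 2013: 590 tonnes at €34.08/tonne → €20,107.20
31 Jul – 31 Dec 2013: 5,789 tonnes at €23.93/tonne → €138,530.77

€158,637.97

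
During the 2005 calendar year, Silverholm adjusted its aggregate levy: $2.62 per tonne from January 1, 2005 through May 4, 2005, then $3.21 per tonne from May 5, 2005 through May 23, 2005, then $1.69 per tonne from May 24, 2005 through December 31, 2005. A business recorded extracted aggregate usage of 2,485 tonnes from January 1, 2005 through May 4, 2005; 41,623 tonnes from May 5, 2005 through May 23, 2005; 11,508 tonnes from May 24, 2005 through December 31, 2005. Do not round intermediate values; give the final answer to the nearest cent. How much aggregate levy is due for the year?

$159,569.05

January 1 – May 4, 2005: 2,485 tonnes at $2.62/tonne → $6,510.70
May 5 – May 23, 2005: 41,623 tonnes at $3.21/tonne → $133,609.83
May 24 – December 31, 2005: 11,508 tonnes at $1.69/tonne → $19,448.52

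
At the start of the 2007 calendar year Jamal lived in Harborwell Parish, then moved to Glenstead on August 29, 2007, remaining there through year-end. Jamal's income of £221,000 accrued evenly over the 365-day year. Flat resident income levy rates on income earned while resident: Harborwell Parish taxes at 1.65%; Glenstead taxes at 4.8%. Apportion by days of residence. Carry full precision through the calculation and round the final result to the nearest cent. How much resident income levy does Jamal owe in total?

£6,030.58

Harborwell Parish, January 1 – August 28, 2007: 240 days → £221,000 × 1.65% × 240/365 = £2,397.6986
Glenstead, August 29 – December 31, 2007: 125 days → £221,000 × 4.8% × 125/365 = £3,632.8767
Total = £6,030.5753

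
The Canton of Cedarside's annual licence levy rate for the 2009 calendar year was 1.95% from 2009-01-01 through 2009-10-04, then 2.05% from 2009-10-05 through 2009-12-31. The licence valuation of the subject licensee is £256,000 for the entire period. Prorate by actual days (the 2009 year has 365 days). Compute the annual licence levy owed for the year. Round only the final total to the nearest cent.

£5,053.72

2009-01-01 to 2009-10-04: 277 days at 1.95% → £256,000 × 1.95% × 277/365 = £3,788.4493
2009-10-05 to 2009-12-31: 88 days at 2.05% → £256,000 × 2.05% × 88/365 = £1,265.2712
Total = £5,053.7205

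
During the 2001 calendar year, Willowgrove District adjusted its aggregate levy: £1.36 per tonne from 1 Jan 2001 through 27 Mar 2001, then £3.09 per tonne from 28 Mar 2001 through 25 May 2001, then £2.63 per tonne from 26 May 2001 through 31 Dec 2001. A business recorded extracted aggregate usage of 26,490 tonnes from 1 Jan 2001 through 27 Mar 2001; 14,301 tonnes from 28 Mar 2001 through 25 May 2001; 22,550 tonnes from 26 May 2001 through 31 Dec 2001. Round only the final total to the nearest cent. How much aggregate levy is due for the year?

1 Jan – 27 Mar 2001: 26,490 tonnes at £1.36/tonne → £36,026.40
28 Mar – 25 May 2001: 14,301 tonnes at £3.09/tonne → £44,190.09
26 May – 31 Dec 2001: 22,550 tonnes at £2.63/tonne → £59,306.50

£139,522.99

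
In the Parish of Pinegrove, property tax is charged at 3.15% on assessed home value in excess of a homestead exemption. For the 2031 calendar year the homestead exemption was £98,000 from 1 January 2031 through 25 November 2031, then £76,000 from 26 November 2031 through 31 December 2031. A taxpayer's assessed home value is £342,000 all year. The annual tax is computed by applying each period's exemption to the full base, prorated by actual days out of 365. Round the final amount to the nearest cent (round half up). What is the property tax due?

1 January – 25 November 2031: 329 days, exemption £98,000 → (£342,000 − £98,000) × 3.15% × 329/365 = £6,927.9288
26 November – 31 December 2031: 36 days, exemption £76,000 → (£342,000 − £76,000) × 3.15% × 36/365 = £826.4219
Total = £7,754.3507

£7,754.35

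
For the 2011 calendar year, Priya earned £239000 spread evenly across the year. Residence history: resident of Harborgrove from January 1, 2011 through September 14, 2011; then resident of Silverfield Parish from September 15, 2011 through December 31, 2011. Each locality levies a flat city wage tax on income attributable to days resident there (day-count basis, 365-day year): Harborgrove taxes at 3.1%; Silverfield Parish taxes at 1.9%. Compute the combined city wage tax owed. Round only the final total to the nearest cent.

£6560.39

Harborgrove, January 1 – September 14, 2011: 257 days → £239000 × 3.1% × 257/365 = £5216.7479
Silverfield Parish, September 15 – December 31, 2011: 108 days → £239000 × 1.9% × 108/365 = £1343.6384
Total = £6560.3863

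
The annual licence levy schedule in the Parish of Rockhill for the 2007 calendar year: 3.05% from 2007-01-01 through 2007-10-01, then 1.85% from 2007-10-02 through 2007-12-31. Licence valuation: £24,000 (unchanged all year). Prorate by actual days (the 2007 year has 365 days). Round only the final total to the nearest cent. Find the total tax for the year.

£660.20

2007-01-01 to 2007-10-01: 274 days at 3.05% → £24,000 × 3.05% × 274/365 = £549.5014
2007-10-02 to 2007-12-31: 91 days at 1.85% → £24,000 × 1.85% × 91/365 = £110.6959
Total = £660.1973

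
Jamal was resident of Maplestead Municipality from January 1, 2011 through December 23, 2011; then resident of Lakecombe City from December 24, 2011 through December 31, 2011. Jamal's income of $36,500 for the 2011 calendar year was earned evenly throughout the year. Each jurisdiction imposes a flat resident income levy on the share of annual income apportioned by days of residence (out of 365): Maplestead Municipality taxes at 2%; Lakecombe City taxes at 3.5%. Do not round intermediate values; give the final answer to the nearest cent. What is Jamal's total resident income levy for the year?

$742.00

Maplestead Municipality, January 1 – December 23, 2011: 357 days → $36,500 × 2% × 357/365 = $714.0000
Lakecombe City, December 24 – December 31, 2011: 8 days → $36,500 × 3.5% × 8/365 = $28.0000
Total = $742.0000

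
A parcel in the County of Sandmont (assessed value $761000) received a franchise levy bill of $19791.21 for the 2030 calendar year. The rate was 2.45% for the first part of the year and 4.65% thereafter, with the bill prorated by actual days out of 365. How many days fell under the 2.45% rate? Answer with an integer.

Let d = days at the first rate; then 365 − d days at the second rate.
$761000 × [2.45%·d + 4.65%·(365−d)] / 365 = $19791.21
Solving gives d = 340, so the new rate took effect on 7 Dec 2030.

340 days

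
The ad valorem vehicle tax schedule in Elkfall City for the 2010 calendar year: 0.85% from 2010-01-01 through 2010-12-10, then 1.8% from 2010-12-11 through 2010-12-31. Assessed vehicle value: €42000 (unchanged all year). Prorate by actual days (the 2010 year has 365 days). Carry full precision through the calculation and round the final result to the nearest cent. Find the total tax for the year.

€379.96

2010-01-01 to 2010-12-10: 344 days at 0.85% → €42000 × 0.85% × 344/365 = €336.4603
2010-12-11 to 2010-12-31: 21 days at 1.8% → €42000 × 1.8% × 21/365 = €43.4959
Total = €379.9562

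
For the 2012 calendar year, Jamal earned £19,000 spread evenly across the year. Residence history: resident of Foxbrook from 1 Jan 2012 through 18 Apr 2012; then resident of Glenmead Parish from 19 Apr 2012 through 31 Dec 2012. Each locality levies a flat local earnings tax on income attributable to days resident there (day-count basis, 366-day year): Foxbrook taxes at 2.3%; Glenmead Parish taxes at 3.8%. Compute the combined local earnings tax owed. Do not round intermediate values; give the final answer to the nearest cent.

Foxbrook, 1 Jan – 18 Apr 2012: 109 days → £19,000 × 2.3% × 109/366 = £130.1448
Glenmead Parish, 19 Apr – 31 Dec 2012: 257 days → £19,000 × 3.8% × 257/366 = £506.9781
Total = £637.1230

£637.12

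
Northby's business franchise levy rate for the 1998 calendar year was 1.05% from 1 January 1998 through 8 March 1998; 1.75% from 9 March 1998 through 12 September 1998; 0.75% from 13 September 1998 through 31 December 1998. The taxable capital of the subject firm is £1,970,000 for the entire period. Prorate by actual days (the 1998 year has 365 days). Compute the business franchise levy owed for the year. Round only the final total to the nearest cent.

£26,006.70

1 January – 8 March 1998: 67 days at 1.05% → £1,970,000 × 1.05% × 67/365 = £3,796.9726
9 March – 12 September 1998: 188 days at 1.75% → £1,970,000 × 1.75% × 188/365 = £17,756.9863
13 September – 31 December 1998: 110 days at 0.75% → £1,970,000 × 0.75% × 110/365 = £4,452.7397
Total = £26,006.6986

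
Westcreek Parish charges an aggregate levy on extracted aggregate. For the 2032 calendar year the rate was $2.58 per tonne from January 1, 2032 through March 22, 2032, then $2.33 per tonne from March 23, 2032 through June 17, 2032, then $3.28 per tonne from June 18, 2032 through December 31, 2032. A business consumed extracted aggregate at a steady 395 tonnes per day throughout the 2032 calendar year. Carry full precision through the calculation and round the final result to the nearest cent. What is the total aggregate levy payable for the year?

$418,869.85

January 1 – March 22, 2032: 82 days × 395 tonnes/day = 32,390 tonnes at $2.58/tonne → $83,566.20
March 23 – June 17, 2032: 87 days × 395 tonnes/day = 34,365 tonnes at $2.33/tonne → $80,070.45
June 18 – December 31, 2032: 197 days × 395 tonnes/day = 77,815 tonnes at $3.28/tonne → $255,233.20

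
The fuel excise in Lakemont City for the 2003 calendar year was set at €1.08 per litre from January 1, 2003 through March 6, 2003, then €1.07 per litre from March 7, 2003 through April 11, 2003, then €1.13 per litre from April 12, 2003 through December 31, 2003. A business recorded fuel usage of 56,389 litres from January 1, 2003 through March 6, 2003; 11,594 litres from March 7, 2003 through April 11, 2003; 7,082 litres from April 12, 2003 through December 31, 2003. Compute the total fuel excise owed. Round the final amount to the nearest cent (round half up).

€81308.36

January 1 – March 6, 2003: 56,389 litres at €1.08/litre → €60900.12
March 7 – April 11, 2003: 11,594 litres at €1.07/litre → €12405.58
April 12 – December 31, 2003: 7,082 litres at €1.13/litre → €8002.66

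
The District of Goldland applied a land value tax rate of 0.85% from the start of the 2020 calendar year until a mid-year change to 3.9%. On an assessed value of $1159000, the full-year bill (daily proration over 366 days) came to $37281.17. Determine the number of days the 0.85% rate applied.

Let d = days at the first rate; then 366 − d days at the second rate.
$1159000 × [0.85%·d + 3.9%·(366−d)] / 366 = $37281.17
Solving gives d = 82, so the new rate took effect on 23 Mar 2020.

82 days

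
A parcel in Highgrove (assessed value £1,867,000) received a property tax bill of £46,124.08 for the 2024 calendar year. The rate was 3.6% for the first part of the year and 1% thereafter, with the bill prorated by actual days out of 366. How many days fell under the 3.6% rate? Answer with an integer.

Let d = days at the first rate; then 366 − d days at the second rate.
£1,867,000 × [3.6%·d + 1%·(366−d)] / 366 = £46,124.08
Solving gives d = 207, so the new rate took effect on July 26, 2024.

207 days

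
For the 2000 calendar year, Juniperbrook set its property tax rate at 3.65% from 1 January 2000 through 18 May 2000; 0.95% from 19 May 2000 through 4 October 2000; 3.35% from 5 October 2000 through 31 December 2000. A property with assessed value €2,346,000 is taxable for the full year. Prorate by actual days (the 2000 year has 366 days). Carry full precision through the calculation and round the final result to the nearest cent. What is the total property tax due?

1 January – 18 May 2000: 139 days at 3.65% → €2,346,000 × 3.65% × 139/366 = €32,520.3033
19 May – 4 October 2000: 139 days at 0.95% → €2,346,000 × 0.95% × 139/366 = €8,464.1885
5 October – 31 December 2000: 88 days at 3.35% → €2,346,000 × 3.35% × 88/366 = €18,896.1967
Total = €59,880.6885

€59,880.69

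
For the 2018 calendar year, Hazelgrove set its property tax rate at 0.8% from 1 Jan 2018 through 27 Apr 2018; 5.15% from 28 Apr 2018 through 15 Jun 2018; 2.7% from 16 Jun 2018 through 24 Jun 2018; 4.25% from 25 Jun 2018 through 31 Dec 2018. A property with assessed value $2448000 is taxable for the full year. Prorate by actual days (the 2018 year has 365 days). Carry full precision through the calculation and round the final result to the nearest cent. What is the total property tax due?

1 Jan – 27 Apr 2018: 117 days at 0.8% → $2448000 × 0.8% × 117/365 = $6277.6110
28 Apr – 15 Jun 2018: 49 days at 5.15% → $2448000 × 5.15% × 49/365 = $16924.7342
16 Jun – 24 Jun 2018: 9 days at 2.7% → $2448000 × 2.7% × 9/365 = $1629.7644
25 Jun – 31 Dec 2018: 190 days at 4.25% → $2448000 × 4.25% × 190/365 = $54157.8082
Total = $78989.9178

$78989.92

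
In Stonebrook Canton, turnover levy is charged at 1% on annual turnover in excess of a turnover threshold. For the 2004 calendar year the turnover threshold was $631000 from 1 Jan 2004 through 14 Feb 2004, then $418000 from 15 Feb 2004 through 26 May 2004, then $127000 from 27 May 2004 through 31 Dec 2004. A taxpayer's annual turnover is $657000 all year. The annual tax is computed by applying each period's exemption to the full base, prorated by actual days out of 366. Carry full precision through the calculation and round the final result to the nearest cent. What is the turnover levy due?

$3869.34

1 Jan – 14 Feb 2004: 45 days, exemption $631000 → ($657000 − $631000) × 1% × 45/366 = $31.9672
15 Feb – 26 May 2004: 102 days, exemption $418000 → ($657000 − $418000) × 1% × 102/366 = $666.0656
27 May – 31 Dec 2004: 219 days, exemption $127000 → ($657000 − $127000) × 1% × 219/366 = $3171.3115
Total = $3869.3443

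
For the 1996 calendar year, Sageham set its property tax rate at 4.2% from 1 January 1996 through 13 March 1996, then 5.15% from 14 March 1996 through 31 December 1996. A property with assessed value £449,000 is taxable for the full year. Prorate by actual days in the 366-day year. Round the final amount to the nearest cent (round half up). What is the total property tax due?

1 January – 13 March 1996: 73 days at 4.2% → £449,000 × 4.2% × 73/366 = £3,761.2951
14 March – 31 December 1996: 293 days at 5.15% → £449,000 × 5.15% × 293/366 = £18,511.4358
Total = £22,272.7309

£22,272.73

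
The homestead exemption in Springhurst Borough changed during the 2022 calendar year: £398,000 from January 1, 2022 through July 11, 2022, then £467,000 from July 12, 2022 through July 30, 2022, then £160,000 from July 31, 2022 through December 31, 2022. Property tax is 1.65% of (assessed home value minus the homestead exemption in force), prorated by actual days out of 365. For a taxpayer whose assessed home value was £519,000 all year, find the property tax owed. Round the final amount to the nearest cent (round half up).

£3,594.11

January 1 – July 11, 2022: 192 days, exemption £398,000 → (£519,000 − £398,000) × 1.65% × 192/365 = £1,050.2137
July 12 – July 30, 2022: 19 days, exemption £467,000 → (£519,000 − £467,000) × 1.65% × 19/365 = £44.6630
July 31 – December 31, 2022: 154 days, exemption £160,000 → (£519,000 − £160,000) × 1.65% × 154/365 = £2,499.2301
Total = £3,594.1068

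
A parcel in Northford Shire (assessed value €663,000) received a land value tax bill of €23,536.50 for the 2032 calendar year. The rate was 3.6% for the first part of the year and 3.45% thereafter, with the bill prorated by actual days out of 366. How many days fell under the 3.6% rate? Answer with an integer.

Let d = days at the first rate; then 366 − d days at the second rate.
€663,000 × [3.6%·d + 3.45%·(366−d)] / 366 = €23,536.50
Solving gives d = 244, so the new rate took effect on 1 Sep 2032.

244 days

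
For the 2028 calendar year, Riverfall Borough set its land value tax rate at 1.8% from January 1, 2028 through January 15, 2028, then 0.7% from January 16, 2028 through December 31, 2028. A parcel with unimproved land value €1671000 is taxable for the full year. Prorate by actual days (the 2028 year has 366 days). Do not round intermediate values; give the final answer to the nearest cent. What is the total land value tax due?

€12450.32

January 1 – January 15, 2028: 15 days at 1.8% → €1671000 × 1.8% × 15/366 = €1232.7049
January 16 – December 31, 2028: 351 days at 0.7% → €1671000 × 0.7% × 351/366 = €11217.6148
Total = €12450.3197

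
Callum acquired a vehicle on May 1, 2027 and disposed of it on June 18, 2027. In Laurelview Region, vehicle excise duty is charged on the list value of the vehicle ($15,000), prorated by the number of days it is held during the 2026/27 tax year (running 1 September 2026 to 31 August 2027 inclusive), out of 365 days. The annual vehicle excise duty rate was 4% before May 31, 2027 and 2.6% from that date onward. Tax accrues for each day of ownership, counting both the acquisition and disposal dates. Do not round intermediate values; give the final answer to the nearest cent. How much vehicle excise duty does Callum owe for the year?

May 1 – May 30, 2027: 30 days at 4% → $15,000 × 4% × 30/365 = $49.3151
May 31 – June 18, 2027: 19 days at 2.6% → $15,000 × 2.6% × 19/365 = $20.3014
Total = $69.6164

$69.62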